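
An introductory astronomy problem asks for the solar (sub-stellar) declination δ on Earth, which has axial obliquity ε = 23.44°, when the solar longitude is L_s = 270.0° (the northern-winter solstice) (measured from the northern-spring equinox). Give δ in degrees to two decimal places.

δ = -23.44°

sin δ = sin ε · sin L_s = sin 23.44° × sin 270.0° = -0.397789.
δ = arcsin(-0.397789) = -23.44°.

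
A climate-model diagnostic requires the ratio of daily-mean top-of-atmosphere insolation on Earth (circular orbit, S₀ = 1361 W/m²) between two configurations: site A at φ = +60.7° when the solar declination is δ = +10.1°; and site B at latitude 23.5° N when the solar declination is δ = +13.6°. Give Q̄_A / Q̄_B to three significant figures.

Q̄_A / Q̄_B ≈ 0.715

— Configuration A (φ=+60.7°):
cos H₀ = −tan(+60.7°) tan(+10.100°) = -0.3174, H₀ = 1.8938 rad.
Bracket: H₀ sin φ sin δ + cos φ cos δ sin H₀ = 1.8938×0.87207×0.17537 + 0.48938×0.98450×0.94829 = 0.289628 + 0.456881 = 0.746509.
Q̄ = (S₀/π) × [bracket] = (1361/π) × 0.746509 = 323.40 W/m².
— Configuration B (φ=+23.5°):
cos H₀ = −tan(+23.5°) tan(+13.600°) = -0.1052, H₀ = 1.6762 rad.
Bracket: H₀ sin φ sin δ + cos φ cos δ sin H₀ = 1.6762×0.39875×0.23514 + 0.91706×0.97196×0.99445 = 0.157164 + 0.886399 = 1.043563.
Q̄ = (S₀/π) × [bracket] = (1361/π) × 1.043563 = 452.09 W/m².
Ratio Q̄_A / Q̄_B = 323.40 / 452.09 = 0.7153.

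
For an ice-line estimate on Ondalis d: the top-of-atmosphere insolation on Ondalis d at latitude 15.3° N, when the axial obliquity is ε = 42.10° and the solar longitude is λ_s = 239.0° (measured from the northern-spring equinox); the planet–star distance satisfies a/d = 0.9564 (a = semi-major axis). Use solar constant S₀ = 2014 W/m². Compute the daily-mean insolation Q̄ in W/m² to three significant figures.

Q̄ ≈ 332 W/m²

Solar declination: sin δ = sin ε · sin λ_s = sin 42.10° × sin 239.0° = -0.57467, so δ = -35.076°.
cos H₀ = −tan(+15.3°) tan(-35.076°) = 0.1921, H₀ = 1.3775 rad.
Bracket: H₀ sin φ sin δ + cos φ cos δ sin H₀ = 1.3775×0.26387×-0.57467 + 0.96456×0.81839×0.98138 = -0.208882 + 0.774688 = 0.565806.
Inverse-square distance factor (a/d)² = 0.9564² = 0.914701.
Q̄ = (S₀/π) × 0.914701 × [bracket] = (2014/π) × 0.914701 × 0.565806 = 331.8 W/m².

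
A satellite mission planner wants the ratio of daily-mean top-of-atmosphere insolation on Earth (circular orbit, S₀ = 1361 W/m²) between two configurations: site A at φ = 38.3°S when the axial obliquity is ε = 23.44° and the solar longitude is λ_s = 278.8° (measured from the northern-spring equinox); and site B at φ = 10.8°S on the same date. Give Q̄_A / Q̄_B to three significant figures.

— Configuration A (φ=-38.3°):
Solar declination: sin δ = sin ε · sin λ_s = sin 23.44° × sin 278.8° = -0.39311, so δ = -23.148°.
cos H₀ = −tan(-38.3°) tan(-23.148°) = -0.3376, H₀ = 1.9152 rad.
Bracket: H₀ sin φ sin δ + cos φ cos δ sin H₀ = 1.9152×-0.61978×-0.39311 + 0.78478×0.91949×0.94128 = 0.466623 + 0.679225 = 1.145848.
Q̄ = (S₀/π) × [bracket] = (1361/π) × 1.145848 = 496.40 W/m².
— Configuration B (φ=-10.8°):
cos H₀ = −tan(-10.8°) tan(-23.148°) = -0.0816, H₀ = 1.6524 rad.
Bracket: H₀ sin φ sin δ + cos φ cos δ sin H₀ = 1.6524×-0.18738×-0.39311 + 0.98229×0.91949×0.99667 = 0.121717 + 0.900198 = 1.021915.
Q̄ = (S₀/π) × [bracket] = (1361/π) × 1.021915 = 442.71 W/m².
Ratio Q̄_A / Q̄_B = 496.40 / 442.71 = 1.121.

Q̄_A / Q̄_B ≈ 1.12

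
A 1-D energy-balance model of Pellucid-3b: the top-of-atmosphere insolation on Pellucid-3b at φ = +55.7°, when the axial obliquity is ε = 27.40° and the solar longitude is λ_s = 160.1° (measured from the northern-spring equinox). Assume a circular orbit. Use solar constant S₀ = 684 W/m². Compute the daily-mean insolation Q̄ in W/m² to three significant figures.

Solar declination: sin δ = sin ε · sin λ_s = sin 27.40° × sin 160.1° = 0.15664, so δ = +9.012°.
cos H₀ = −tan(+55.7°) tan(+9.012°) = -0.2325, H₀ = 1.8054 rad.
Bracket: H₀ sin φ sin δ + cos φ cos δ sin H₀ = 1.8054×0.82610×0.15664 + 0.56353×0.98766×0.97260 = 0.233619 + 0.541326 = 0.774945.
Q̄ = (S₀/π) × [bracket] = (684/π) × 0.774945 = 168.7 W/m².

Q̄ ≈ 169 W/m²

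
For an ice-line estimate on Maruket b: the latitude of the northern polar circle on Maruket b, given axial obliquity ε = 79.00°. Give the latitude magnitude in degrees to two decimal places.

11.00°

The polar circle is the lowest latitude that experiences at least one full rotation of continuous daylight at the northern-summer solstice; it lies at |ϕ| = 90° − ε = 90° − 79.00° = 11.00°.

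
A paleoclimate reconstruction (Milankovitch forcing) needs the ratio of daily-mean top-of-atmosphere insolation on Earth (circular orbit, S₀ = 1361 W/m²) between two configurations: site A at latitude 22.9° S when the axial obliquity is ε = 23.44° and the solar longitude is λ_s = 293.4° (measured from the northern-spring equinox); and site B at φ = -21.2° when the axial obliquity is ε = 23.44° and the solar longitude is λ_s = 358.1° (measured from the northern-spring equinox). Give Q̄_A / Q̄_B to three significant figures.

— Configuration A (φ=-22.9°):
Solar declination: sin δ = sin ε · sin λ_s = sin 23.44° × sin 293.4° = -0.36507, so δ = -21.412°.
cos H₀ = −tan(-22.9°) tan(-21.412°) = -0.1656, H₀ = 1.7372 rad.
Bracket: H₀ sin φ sin δ + cos φ cos δ sin H₀ = 1.7372×-0.38912×-0.36507 + 0.92119×0.93098×0.98619 = 0.246780 + 0.845766 = 1.092546.
Q̄ = (S₀/π) × [bracket] = (1361/π) × 1.092546 = 473.31 W/m².
— Configuration B (φ=-21.2°):
Solar declination: sin δ = sin ε · sin λ_s = sin 23.44° × sin 358.1° = -0.01319, so δ = -0.756°.
cos H₀ = −tan(-21.2°) tan(-0.756°) = -0.0051, H₀ = 1.5759 rad.
Bracket: H₀ sin φ sin δ + cos φ cos δ sin H₀ = 1.5759×-0.36162×-0.01319 + 0.93232×0.99991×0.99999 = 0.007517 + 0.932227 = 0.939744.
Q̄ = (S₀/π) × [bracket] = (1361/π) × 0.939744 = 407.12 W/m².
Ratio Q̄_A / Q̄_B = 473.31 / 407.12 = 1.163.

Q̄_A / Q̄_B ≈ 1.16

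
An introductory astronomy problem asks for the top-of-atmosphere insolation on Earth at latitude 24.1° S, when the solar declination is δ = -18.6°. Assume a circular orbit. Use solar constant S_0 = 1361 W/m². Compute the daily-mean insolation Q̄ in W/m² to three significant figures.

cos h₀ = −tan(-24.1°) tan(-18.600°) = -0.1505, h₀ = 1.7219 rad.
Bracket: h₀ sin ϕ sin δ + cos ϕ cos δ sin h₀ = 1.7219×-0.40833×-0.31896 + 0.91283×0.94777×0.98860 = 0.224262 + 0.855290 = 1.079552.
Q̄ = (S_0/π) × [bracket] = (1361/π) × 1.079552 = 467.7 W/m².

Q̄ ≈ 468 W/m²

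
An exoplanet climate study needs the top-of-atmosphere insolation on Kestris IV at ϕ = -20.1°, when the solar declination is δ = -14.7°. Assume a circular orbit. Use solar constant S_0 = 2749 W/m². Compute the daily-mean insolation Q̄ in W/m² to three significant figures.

cos h₀ = −tan(-20.1°) tan(-14.700°) = -0.0960, h₀ = 1.6669 rad.
Bracket: h₀ sin ϕ sin δ + cos ϕ cos δ sin h₀ = 1.6669×-0.34366×-0.25376 + 0.93909×0.96727×0.99538 = 0.145366 + 0.904157 = 1.049523.
Q̄ = (S_0/π) × [bracket] = (2749/π) × 1.049523 = 918.4 W/m².

Q̄ ≈ 918 W/m²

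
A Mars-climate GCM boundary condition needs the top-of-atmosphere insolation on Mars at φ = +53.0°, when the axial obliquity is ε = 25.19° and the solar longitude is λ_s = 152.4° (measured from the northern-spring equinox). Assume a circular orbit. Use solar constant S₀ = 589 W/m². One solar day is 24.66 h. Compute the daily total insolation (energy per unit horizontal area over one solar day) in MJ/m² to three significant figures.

14.3 MJ/m²

Solar declination: sin δ = sin ε · sin λ_s = sin 25.19° × sin 152.4° = 0.19719, so δ = +11.373°.
cos H₀ = −tan(+53.0°) tan(+11.373°) = -0.2669, H₀ = 1.8410 rad.
Bracket: H₀ sin φ sin δ + cos φ cos δ sin H₀ = 1.8410×0.79864×0.19719 + 0.60182×0.98037×0.96372 = 0.289928 + 0.568601 = 0.858529.
Q̄ = (S₀/π) × [bracket] = (589/π) × 0.858529 = 160.96 W/m².
Daily total = Q̄ × 24.66 h × 3600 s/h = 160.96 × 24.66 × 3600 / 10⁶ = 14.29 MJ/m².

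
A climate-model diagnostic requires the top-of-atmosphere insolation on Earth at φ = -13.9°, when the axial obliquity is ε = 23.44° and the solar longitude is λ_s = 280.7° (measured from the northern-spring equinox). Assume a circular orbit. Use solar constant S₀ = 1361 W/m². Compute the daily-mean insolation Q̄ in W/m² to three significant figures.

Solar declination: sin δ = sin ε · sin λ_s = sin 23.44° × sin 280.7° = -0.39087, so δ = -23.009°.
cos H₀ = −tan(-13.9°) tan(-23.009°) = -0.1051, H₀ = 1.6761 rad.
Bracket: H₀ sin φ sin δ + cos φ cos δ sin H₀ = 1.6761×-0.24023×-0.39087 + 0.97072×0.92045×0.99446 = 0.157384 + 0.888549 = 1.045933.
Q̄ = (S₀/π) × [bracket] = (1361/π) × 1.045933 = 453.1 W/m².

Q̄ ≈ 453 W/m²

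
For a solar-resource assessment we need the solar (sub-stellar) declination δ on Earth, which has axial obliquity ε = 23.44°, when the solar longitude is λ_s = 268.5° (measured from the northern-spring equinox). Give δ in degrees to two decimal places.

sin δ = sin ε · sin λ_s = sin 23.44° × sin 268.5° = -0.397652.
δ = arcsin(-0.397652) = -23.43°.

δ = -23.43°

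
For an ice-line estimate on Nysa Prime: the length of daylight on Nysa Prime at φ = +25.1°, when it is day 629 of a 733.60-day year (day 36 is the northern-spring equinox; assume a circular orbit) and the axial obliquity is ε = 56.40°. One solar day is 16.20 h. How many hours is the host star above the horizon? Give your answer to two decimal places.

4.91 h

Solar longitude: λ_s = 360° × (629 − 36)/733.60 = 291.003°.
sin δ = sin 56.40° × sin 291.003° = -0.77758, so δ = -51.040°.
cos H₀ = −tan φ · tan δ = −tan(+25.1°) × tan(-51.040°) = 0.5793, so H₀ = 0.9529 rad = 54.60°.
Daylight = 2H₀/(2π) × 16.20 h = (0.9529/π) × 16.20 = 4.91 h.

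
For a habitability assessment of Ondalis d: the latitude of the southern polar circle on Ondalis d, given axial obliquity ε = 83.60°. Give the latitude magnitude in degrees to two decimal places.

The polar circle is the lowest latitude that experiences at least one full rotation of continuous darkness at the northern-summer solstice; it lies at |φ| = 90° − ε = 90° − 83.60° = 6.40°.

6.40°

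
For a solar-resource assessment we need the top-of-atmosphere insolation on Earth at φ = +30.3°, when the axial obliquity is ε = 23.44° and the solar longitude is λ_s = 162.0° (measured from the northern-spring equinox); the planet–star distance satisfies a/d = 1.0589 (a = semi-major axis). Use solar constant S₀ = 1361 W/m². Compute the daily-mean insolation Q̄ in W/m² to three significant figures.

Q̄ ≈ 465 W/m²

Solar declination: sin δ = sin ε · sin λ_s = sin 23.44° × sin 162.0° = 0.12292, so δ = +7.061°.
cos H₀ = −tan(+30.3°) tan(+7.061°) = -0.0724, H₀ = 1.6432 rad.
Bracket: H₀ sin φ sin δ + cos φ cos δ sin H₀ = 1.6432×0.50453×0.12292 + 0.86340×0.99242×0.99738 = 0.101906 + 0.854610 = 0.956516.
Inverse-square distance factor (a/d)² = 1.0589² = 1.121269.
Q̄ = (S₀/π) × 1.121269 × [bracket] = (1361/π) × 1.121269 × 0.956516 = 464.6 W/m².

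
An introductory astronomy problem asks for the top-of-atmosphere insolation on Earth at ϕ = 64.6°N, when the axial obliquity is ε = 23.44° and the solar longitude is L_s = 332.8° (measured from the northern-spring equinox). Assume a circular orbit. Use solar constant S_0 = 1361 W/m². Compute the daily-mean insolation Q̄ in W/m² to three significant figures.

Solar declination: sin δ = sin ε · sin L_s = sin 23.44° × sin 332.8° = -0.18183, so δ = -10.476°.
cos h₀ = −tan(+64.6°) tan(-10.476°) = 0.3894, h₀ = 1.1708 rad.
Bracket: h₀ sin ϕ sin δ + cos ϕ cos δ sin h₀ = 1.1708×0.90334×-0.18183 + 0.42894×0.98333×0.92106 = -0.192309 + 0.388494 = 0.196185.
Q̄ = (S_0/π) × [bracket] = (1361/π) × 0.196185 = 84.99 W/m².

Q̄ ≈ 85.0 W/m²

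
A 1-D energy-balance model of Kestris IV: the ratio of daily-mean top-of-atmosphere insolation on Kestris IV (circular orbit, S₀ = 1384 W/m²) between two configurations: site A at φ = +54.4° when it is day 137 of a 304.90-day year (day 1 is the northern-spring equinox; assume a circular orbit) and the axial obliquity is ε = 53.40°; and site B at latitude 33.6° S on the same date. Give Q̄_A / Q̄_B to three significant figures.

— Configuration A (φ=+54.4°):
Solar longitude: λ_s = 360° × (137 − 1)/304.90 = 160.577°.
sin δ = sin 53.40° × sin 160.577° = 0.26697, so δ = +15.484°.
cos H₀ = −tan(+54.4°) tan(+15.484°) = -0.3869, H₀ = 1.9681 rad.
Bracket: H₀ sin φ sin δ + cos φ cos δ sin H₀ = 1.9681×0.81310×0.26697 + 0.58212×0.96371×0.92211 = 0.427222 + 0.517299 = 0.944521.
Q̄ = (S₀/π) × [bracket] = (1384/π) × 0.944521 = 416.10 W/m².
— Configuration B (φ=-33.6°):
cos H₀ = −tan(-33.6°) tan(+15.484°) = 0.1841, H₀ = 1.3857 rad.
Bracket: H₀ sin φ sin δ + cos φ cos δ sin H₀ = 1.3857×-0.55339×0.26697 + 0.83292×0.96371×0.98292 = -0.204721 + 0.788983 = 0.584262.
Q̄ = (S₀/π) × [bracket] = (1384/π) × 0.584262 = 257.39 W/m².
Ratio Q̄_A / Q̄_B = 416.10 / 257.39 = 1.617.

Q̄_A / Q̄_B ≈ 1.62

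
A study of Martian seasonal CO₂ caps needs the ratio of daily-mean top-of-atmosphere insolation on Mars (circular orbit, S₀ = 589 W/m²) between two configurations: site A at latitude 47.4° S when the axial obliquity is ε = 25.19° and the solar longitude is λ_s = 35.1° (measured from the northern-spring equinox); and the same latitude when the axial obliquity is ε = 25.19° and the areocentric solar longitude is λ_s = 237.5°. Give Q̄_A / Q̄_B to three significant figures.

— Configuration A (φ=-47.4°):
Solar declination: sin δ = sin ε · sin λ_s = sin 25.19° × sin 35.1° = 0.24473, so δ = +14.166°.
cos H₀ = −tan(-47.4°) tan(+14.166°) = 0.2745, H₀ = 1.2927 rad.
Bracket: H₀ sin φ sin δ + cos φ cos δ sin H₀ = 1.2927×-0.73610×0.24473 + 0.67688×0.96959×0.96159 = -0.232874 + 0.631088 = 0.398214.
Q̄ = (S₀/π) × [bracket] = (589/π) × 0.398214 = 74.659 W/m².
— Configuration B (φ=-47.4°):
sin δ = sin 25.19° × sin 237.5° = -0.35897, so δ = -21.037°.
cos H₀ = −tan(-47.4°) tan(-21.037°) = -0.4182, H₀ = 2.0023 rad.
Bracket: H₀ sin φ sin δ + cos φ cos δ sin H₀ = 2.0023×-0.73610×-0.35897 + 0.67688×0.93335×0.90833 = 0.529083 + 0.573852 = 1.102935.
Q̄ = (S₀/π) × [bracket] = (589/π) × 1.102935 = 206.78 W/m².
Ratio Q̄_A / Q̄_B = 74.659 / 206.78 = 0.3611.

Q̄_A / Q̄_B ≈ 0.361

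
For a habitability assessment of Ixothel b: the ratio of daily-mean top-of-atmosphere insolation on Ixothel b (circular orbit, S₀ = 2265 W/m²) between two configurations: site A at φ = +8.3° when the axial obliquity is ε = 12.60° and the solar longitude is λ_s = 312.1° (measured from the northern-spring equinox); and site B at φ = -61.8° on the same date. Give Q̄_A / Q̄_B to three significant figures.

— Configuration A (φ=+8.3°):
Solar declination: sin δ = sin ε · sin λ_s = sin 12.60° × sin 312.1° = -0.16186, so δ = -9.315°.
cos H₀ = −tan(+8.3°) tan(-9.315°) = 0.0239, H₀ = 1.5469 rad.
Bracket: H₀ sin φ sin δ + cos φ cos δ sin H₀ = 1.5469×0.14436×-0.16186 + 0.98953×0.98681×0.99971 = -0.036145 + 0.976195 = 0.940050.
Q̄ = (S₀/π) × [bracket] = (2265/π) × 0.940050 = 677.75 W/m².
— Configuration B (φ=-61.8°):
cos H₀ = −tan(-61.8°) tan(-9.315°) = -0.3059, H₀ = 1.8817 rad.
Bracket: H₀ sin φ sin δ + cos φ cos δ sin H₀ = 1.8817×-0.88130×-0.16186 + 0.47255×0.98681×0.95207 = 0.268419 + 0.443966 = 0.712385.
Q̄ = (S₀/π) × [bracket] = (2265/π) × 0.712385 = 513.61 W/m².
Ratio Q̄_A / Q̄_B = 677.75 / 513.61 = 1.320.

Q̄_A / Q̄_B ≈ 1.32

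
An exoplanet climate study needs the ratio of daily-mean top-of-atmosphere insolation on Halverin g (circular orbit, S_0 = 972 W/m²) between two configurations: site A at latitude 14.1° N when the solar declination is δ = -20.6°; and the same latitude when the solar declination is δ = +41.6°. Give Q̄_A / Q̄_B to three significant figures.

Q̄_A / Q̄_B ≈ 0.779

— Configuration A (ϕ=+14.1°):
cos h₀ = −tan(+14.1°) tan(-20.600°) = 0.0944, h₀ = 1.4762 rad.
Bracket: h₀ sin ϕ sin δ + cos ϕ cos δ sin h₀ = 1.4762×0.24362×-0.35184 + 0.96987×0.93606×0.99553 = -0.126533 + 0.903798 = 0.777265.
Q̄ = (S_0/π) × [bracket] = (972/π) × 0.777265 = 240.48 W/m².
— Configuration B (ϕ=+14.1°):
cos h₀ = −tan(+14.1°) tan(+41.600°) = -0.2230, h₀ = 1.7957 rad.
Bracket: h₀ sin ϕ sin δ + cos ϕ cos δ sin h₀ = 1.7957×0.24362×0.66393 + 0.96987×0.74780×0.97482 = 0.290448 + 0.707007 = 0.997455.
Q̄ = (S_0/π) × [bracket] = (972/π) × 0.997455 = 308.61 W/m².
Ratio Q̄_A / Q̄_B = 240.48 / 308.61 = 0.7792.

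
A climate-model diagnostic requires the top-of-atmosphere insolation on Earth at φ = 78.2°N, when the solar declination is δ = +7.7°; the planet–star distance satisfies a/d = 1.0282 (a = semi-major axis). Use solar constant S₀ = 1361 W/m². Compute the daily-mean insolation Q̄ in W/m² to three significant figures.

Q̄ ≈ 207 W/m²

cos H₀ = −tan(+78.2°) tan(+7.700°) = -0.6472, H₀ = 2.2747 rad.
Bracket: H₀ sin φ sin δ + cos φ cos δ sin H₀ = 2.2747×0.97887×0.13399 + 0.20450×0.99098×0.76233 = 0.298347 + 0.154490 = 0.452837.
Inverse-square distance factor (a/d)² = 1.0282² = 1.057195.
Q̄ = (S₀/π) × 1.057195 × [bracket] = (1361/π) × 1.057195 × 0.452837 = 207.4 W/m².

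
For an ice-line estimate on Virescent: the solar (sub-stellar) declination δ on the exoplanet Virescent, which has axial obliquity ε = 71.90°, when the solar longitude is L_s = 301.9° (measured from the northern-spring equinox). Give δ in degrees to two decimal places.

sin δ = sin ε · sin L_s = sin 71.90° × sin 301.9° = -0.806961.
δ = arcsin(-0.806961) = -53.80°.

δ = -53.80°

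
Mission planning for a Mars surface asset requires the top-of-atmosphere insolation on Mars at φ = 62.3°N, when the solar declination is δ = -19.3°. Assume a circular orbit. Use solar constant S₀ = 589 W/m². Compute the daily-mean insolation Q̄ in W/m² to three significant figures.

Q̄ ≈ 15.2 W/m²

cos H₀ = −tan(+62.3°) tan(-19.300°) = 0.6670, H₀ = 0.8406 rad.
Bracket: H₀ sin φ sin δ + cos φ cos δ sin H₀ = 0.8406×0.88539×-0.33051 + 0.46484×0.94380×0.74504 = -0.245985 + 0.326861 = 0.080876.
Q̄ = (S₀/π) × [bracket] = (589/π) × 0.080876 = 15.16 W/m².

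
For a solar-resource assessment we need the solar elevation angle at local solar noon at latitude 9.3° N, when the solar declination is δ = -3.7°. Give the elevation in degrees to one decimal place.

77.0°

At local noon the hour angle is zero, so the zenith angle equals |ϕ − δ| = |+9.3° − (-3.700°)| = 13.000°.
Elevation = 90° − 13.000° = 77.0°.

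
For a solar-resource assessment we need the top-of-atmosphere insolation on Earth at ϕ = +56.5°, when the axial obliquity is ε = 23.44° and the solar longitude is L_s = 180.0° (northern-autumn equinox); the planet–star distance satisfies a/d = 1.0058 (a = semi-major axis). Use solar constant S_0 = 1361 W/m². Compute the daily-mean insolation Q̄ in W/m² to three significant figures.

Q̄ ≈ 242 W/m²

Solar declination: sin δ = sin ε · sin L_s = sin 23.44° × sin 180.0° = 0.00000, so δ = +0.000°.
cos h₀ = −tan(+56.5°) tan(+0.000°) = -0.0000, h₀ = 1.5708 rad.
Bracket: h₀ sin ϕ sin δ + cos ϕ cos δ sin h₀ = 1.5708×0.83389×0.00000 + 0.55194×1.00000×1.00000 = 0.000000 + 0.551940 = 0.551940.
Inverse-square distance factor (a/d)² = 1.0058² = 1.011634.
Q̄ = (S_0/π) × 1.011634 × [bracket] = (1361/π) × 1.011634 × 0.551940 = 241.9 W/m².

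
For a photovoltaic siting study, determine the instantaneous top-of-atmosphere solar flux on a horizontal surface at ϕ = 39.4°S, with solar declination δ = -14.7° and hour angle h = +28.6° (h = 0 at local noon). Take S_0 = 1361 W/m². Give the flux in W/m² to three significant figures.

cos θ_z = sin ϕ sin δ + cos ϕ cos δ cos h = 0.161068 + 0.656240 = 0.817308.
Flux = S_0 · cos θ_z = 1361 × 0.817308 = 1112 W/m².

1.11e+03 W/m²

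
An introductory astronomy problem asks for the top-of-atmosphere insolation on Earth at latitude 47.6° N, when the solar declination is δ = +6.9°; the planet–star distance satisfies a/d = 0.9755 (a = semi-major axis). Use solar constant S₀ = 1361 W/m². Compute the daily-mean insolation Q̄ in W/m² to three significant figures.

Q̄ ≈ 336 W/m²

cos H₀ = −tan(+47.6°) tan(+6.900°) = -0.1325, H₀ = 1.7037 rad.
Bracket: H₀ sin φ sin δ + cos φ cos δ sin H₀ = 1.7037×0.73846×0.12014 + 0.67430×0.99276×0.99118 = 0.151150 + 0.663514 = 0.814664.
Inverse-square distance factor (a/d)² = 0.9755² = 0.951600.
Q̄ = (S₀/π) × 0.951600 × [bracket] = (1361/π) × 0.951600 × 0.814664 = 335.8 W/m².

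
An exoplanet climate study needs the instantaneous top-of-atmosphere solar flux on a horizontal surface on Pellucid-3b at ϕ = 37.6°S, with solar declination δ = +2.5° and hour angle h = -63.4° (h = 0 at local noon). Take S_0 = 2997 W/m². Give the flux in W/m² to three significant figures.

cos θ_z = sin ϕ sin δ + cos ϕ cos δ cos h = -0.026614 + 0.354417 = 0.327803.
Flux = S_0 · cos θ_z = 2997 × 0.327803 = 982.4 W/m².

982 W/m²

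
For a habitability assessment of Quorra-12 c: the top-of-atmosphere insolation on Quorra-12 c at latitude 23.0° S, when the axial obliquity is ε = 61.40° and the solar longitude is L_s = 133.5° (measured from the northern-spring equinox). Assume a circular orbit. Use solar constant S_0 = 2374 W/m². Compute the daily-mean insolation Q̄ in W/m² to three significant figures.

Q̄ ≈ 274 W/m²

Solar declination: sin δ = sin ε · sin L_s = sin 61.40° × sin 133.5° = 0.63687, so δ = +39.559°.
cos h₀ = −tan(-23.0°) tan(+39.559°) = 0.3506, h₀ = 1.2125 rad.
Bracket: h₀ sin ϕ sin δ + cos ϕ cos δ sin h₀ = 1.2125×-0.39073×0.63687 + 0.92050×0.77097×0.93651 = -0.301724 + 0.664620 = 0.362896.
Q̄ = (S_0/π) × [bracket] = (2374/π) × 0.362896 = 274.2 W/m².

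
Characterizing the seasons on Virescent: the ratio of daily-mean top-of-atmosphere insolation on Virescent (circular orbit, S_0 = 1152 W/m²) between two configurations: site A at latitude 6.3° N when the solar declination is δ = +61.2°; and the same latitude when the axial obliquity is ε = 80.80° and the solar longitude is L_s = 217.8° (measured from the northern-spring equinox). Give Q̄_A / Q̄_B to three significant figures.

— Configuration A (ϕ=+6.3°):
cos h₀ = −tan(+6.3°) tan(+61.200°) = -0.2008, h₀ = 1.7730 rad.
Bracket: h₀ sin ϕ sin δ + cos ϕ cos δ sin h₀ = 1.7730×0.10973×0.87631 + 0.99396×0.48175×0.97963 = 0.170487 + 0.469086 = 0.639573.
Q̄ = (S_0/π) × [bracket] = (1152/π) × 0.639573 = 234.53 W/m².
— Configuration B (ϕ=+6.3°):
Solar declination: sin δ = sin ε · sin L_s = sin 80.80° × sin 217.8° = -0.60502, so δ = -37.230°.
cos h₀ = −tan(+6.3°) tan(-37.230°) = 0.0839, h₀ = 1.4868 rad.
Bracket: h₀ sin ϕ sin δ + cos ϕ cos δ sin h₀ = 1.4868×0.10973×-0.60502 + 0.99396×0.79621×0.99647 = -0.098707 + 0.788607 = 0.689900.
Q̄ = (S_0/π) × [bracket] = (1152/π) × 0.689900 = 252.98 W/m².
Ratio Q̄_A / Q̄_B = 234.53 / 252.98 = 0.9271.

Q̄_A / Q̄_B ≈ 0.927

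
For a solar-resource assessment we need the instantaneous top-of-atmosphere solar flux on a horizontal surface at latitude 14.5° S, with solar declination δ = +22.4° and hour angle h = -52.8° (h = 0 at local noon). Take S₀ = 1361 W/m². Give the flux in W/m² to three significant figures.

cos θ_z = sin φ sin δ + cos φ cos δ cos h = -0.095412 + 0.541175 = 0.445763.
Flux = S₀ · cos θ_z = 1361 × 0.445763 = 606.7 W/m².

607 W/m²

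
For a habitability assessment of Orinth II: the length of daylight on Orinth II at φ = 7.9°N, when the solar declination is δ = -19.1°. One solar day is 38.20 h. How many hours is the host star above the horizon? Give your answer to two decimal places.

18.52 h

cos H₀ = −tan φ · tan δ = −tan(+7.9°) × tan(-19.100°) = 0.0481, so H₀ = 1.5227 rad = 87.25°.
Daylight = 2H₀/(2π) × 38.20 h = (1.5227/π) × 38.20 = 18.52 h.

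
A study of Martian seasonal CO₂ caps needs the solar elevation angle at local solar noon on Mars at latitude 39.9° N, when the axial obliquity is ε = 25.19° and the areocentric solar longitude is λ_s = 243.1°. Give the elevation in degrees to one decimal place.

27.8°

sin δ = sin 25.19° × sin 243.1° = -0.37957, so δ = -22.307°.
At local noon the hour angle is zero, so the zenith angle equals |φ − δ| = |+39.9° − (-22.307°)| = 62.207°.
Elevation = 90° − 62.207° = 27.8°.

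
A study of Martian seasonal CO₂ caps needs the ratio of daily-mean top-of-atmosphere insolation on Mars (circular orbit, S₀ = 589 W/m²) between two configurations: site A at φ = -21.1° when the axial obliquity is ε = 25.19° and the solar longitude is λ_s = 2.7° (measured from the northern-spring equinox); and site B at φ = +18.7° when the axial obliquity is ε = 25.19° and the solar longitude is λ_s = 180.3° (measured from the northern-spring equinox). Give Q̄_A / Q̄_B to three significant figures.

— Configuration A (φ=-21.1°):
Solar declination: sin δ = sin ε · sin λ_s = sin 25.19° × sin 2.7° = 0.02005, so δ = +1.149°.
cos H₀ = −tan(-21.1°) tan(+1.149°) = 0.0077, H₀ = 1.5631 rad.
Bracket: H₀ sin φ sin δ + cos φ cos δ sin H₀ = 1.5631×-0.36000×0.02005 + 0.93295×0.99980×0.99997 = -0.011282 + 0.932735 = 0.921453.
Q̄ = (S₀/π) × [bracket] = (589/π) × 0.921453 = 172.76 W/m².
— Configuration B (φ=+18.7°):
Solar declination: sin δ = sin ε · sin λ_s = sin 25.19° × sin 180.3° = -0.00223, so δ = -0.128°.
cos H₀ = −tan(+18.7°) tan(-0.128°) = 0.0008, H₀ = 1.5700 rad.
Bracket: H₀ sin φ sin δ + cos φ cos δ sin H₀ = 1.5700×0.32061×-0.00223 + 0.94721×1.00000×1.00000 = -0.001122 + 0.947210 = 0.946088.
Q̄ = (S₀/π) × [bracket] = (589/π) × 0.946088 = 177.38 W/m².
Ratio Q̄_A / Q̄_B = 172.76 / 177.38 = 0.9740.

Q̄_A / Q̄_B ≈ 0.974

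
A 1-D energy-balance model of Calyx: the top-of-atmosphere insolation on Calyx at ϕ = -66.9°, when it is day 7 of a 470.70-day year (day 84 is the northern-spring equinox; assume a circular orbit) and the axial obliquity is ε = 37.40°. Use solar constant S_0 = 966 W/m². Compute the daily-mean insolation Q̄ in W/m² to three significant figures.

Solar longitude: L_s = 360° × (7 − 84)/470.70 = -58.891°, i.e. -58.891° + 360° = 301.109°.
sin δ = sin 37.40° × sin 301.109° = -0.52003, so δ = -31.334°.
cos h₀ = −tan(-66.9°) tan(-31.334°) = -1.4274 ≤ −1 ⇒ polar day, h₀ = π.
Bracket: h₀ sin ϕ sin δ + cos ϕ cos δ sin h₀ = 3.1416×-0.91982×-0.52003 + 0.39234×0.85415×0.00000 = 1.502734 + 0.000000 = 1.502734.
Q̄ = (S_0/π) × [bracket] = (966/π) × 1.502734 = 462.1 W/m².

Q̄ ≈ 462 W/m²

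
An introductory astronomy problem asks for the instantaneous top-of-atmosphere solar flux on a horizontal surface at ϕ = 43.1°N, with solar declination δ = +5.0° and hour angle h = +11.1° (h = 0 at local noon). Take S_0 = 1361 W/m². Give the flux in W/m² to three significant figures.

1.05e+03 W/m²

cos θ_z = sin ϕ sin δ + cos ϕ cos δ cos h = 0.059551 + 0.713776 = 0.773327.
Flux = S_0 · cos θ_z = 1361 × 0.773327 = 1052 W/m².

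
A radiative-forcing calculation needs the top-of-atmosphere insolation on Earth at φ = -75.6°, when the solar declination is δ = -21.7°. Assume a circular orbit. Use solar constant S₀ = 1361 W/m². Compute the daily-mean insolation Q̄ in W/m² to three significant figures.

Q̄ ≈ 487 W/m²

cos H₀ = −tan(-75.6°) tan(-21.700°) = -1.5499 ≤ −1 ⇒ polar day, H₀ = π.
Bracket: H₀ sin φ sin δ + cos φ cos δ sin H₀ = 3.1416×-0.96858×-0.36975 + 0.24869×0.92913×0.00000 = 1.125109 + 0.000000 = 1.125109.
Q̄ = (S₀/π) × [bracket] = (1361/π) × 1.125109 = 487.4 W/m².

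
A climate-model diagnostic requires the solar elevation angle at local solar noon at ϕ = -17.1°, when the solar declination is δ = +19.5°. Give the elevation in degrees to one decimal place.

At local noon the hour angle is zero, so the zenith angle equals |ϕ − δ| = |-17.1° − (+19.500°)| = 36.600°.
Elevation = 90° − 36.600° = 53.4°.

53.4°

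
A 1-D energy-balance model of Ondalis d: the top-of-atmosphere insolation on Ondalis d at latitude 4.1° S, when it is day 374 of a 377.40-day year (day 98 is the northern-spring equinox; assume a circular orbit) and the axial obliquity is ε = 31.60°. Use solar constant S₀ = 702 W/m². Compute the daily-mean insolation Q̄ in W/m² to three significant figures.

Solar longitude: λ_s = 360° × (374 − 98)/377.40 = 263.275°.
sin δ = sin 31.60° × sin 263.275° = -0.52038, so δ = -31.358°.
cos H₀ = −tan(-4.1°) tan(-31.358°) = -0.0437, H₀ = 1.6145 rad.
Bracket: H₀ sin φ sin δ + cos φ cos δ sin H₀ = 1.6145×-0.07150×-0.52038 + 0.99744×0.85393×0.99905 = 0.060071 + 0.850935 = 0.911006.
Q̄ = (S₀/π) × [bracket] = (702/π) × 0.911006 = 203.6 W/m².

Q̄ ≈ 204 W/m²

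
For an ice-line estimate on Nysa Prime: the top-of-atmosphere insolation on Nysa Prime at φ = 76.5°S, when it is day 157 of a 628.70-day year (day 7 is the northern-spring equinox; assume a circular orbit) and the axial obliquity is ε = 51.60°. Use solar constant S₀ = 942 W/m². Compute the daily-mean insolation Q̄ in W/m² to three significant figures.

Q̄ ≈ 0.00 W/m²

Solar longitude: λ_s = 360° × (157 − 7)/628.70 = 85.892°.
sin δ = sin 51.60° × sin 85.892° = 0.78168, so δ = +51.415°.
cos H₀ = −tan(-76.5°) tan(+51.415°) = 5.2205 ≥ 1 ⇒ polar night, H₀ = 0 and Q̄ = 0.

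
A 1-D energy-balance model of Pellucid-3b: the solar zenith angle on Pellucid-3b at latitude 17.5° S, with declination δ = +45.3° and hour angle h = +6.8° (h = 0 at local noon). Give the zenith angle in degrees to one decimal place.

cos θ_z = sin φ sin δ + cos φ cos δ cos h = -0.213742 + 0.666120 = 0.452378.
θ_z = arccos(0.452378) = 63.1°.

θ_z = 63.1°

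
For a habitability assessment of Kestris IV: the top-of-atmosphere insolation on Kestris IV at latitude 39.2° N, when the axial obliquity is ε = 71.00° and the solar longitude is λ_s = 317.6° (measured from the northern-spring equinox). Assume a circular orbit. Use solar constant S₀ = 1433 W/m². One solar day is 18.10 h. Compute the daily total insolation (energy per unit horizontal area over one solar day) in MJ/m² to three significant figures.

Solar declination: sin δ = sin ε · sin λ_s = sin 71.00° × sin 317.6° = -0.63757, so δ = -39.611°.
cos H₀ = −tan(+39.2°) tan(-39.611°) = 0.6750, H₀ = 0.8299 rad.
Bracket: H₀ sin φ sin δ + cos φ cos δ sin H₀ = 0.8299×0.63203×-0.63757 + 0.77494×0.77040×0.73786 = -0.334419 + 0.440513 = 0.106094.
Q̄ = (S₀/π) × [bracket] = (1433/π) × 0.106094 = 48.394 W/m².
Daily total = Q̄ × 18.10 h × 3600 s/h = 48.394 × 18.10 × 3600 / 10⁶ = 3.153 MJ/m².

3.15 MJ/m²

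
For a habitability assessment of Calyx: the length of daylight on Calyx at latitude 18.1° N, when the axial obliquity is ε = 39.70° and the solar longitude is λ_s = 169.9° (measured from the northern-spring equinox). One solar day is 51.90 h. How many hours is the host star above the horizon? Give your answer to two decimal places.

Solar declination: sin δ = sin ε · sin λ_s = sin 39.70° × sin 169.9° = 0.11202, so δ = +6.432°.
cos H₀ = −tan φ · tan δ = −tan(+18.1°) × tan(+6.432°) = -0.0368, so H₀ = 1.6076 rad = 92.11°.
Daylight = 2H₀/(2π) × 51.90 h = (1.6076/π) × 51.90 = 26.56 h.

26.56 h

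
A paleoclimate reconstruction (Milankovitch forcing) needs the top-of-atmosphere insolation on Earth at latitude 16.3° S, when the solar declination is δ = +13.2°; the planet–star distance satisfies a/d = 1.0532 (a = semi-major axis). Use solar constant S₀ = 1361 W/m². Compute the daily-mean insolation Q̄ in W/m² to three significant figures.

Q̄ ≈ 402 W/m²

cos H₀ = −tan(-16.3°) tan(+13.200°) = 0.0686, H₀ = 1.5022 rad.
Bracket: H₀ sin φ sin δ + cos φ cos δ sin H₀ = 1.5022×-0.28067×0.22835 + 0.95981×0.97358×0.99765 = -0.096277 + 0.932256 = 0.835979.
Inverse-square distance factor (a/d)² = 1.0532² = 1.109230.
Q̄ = (S₀/π) × 1.109230 × [bracket] = (1361/π) × 1.109230 × 0.835979 = 401.7 W/m².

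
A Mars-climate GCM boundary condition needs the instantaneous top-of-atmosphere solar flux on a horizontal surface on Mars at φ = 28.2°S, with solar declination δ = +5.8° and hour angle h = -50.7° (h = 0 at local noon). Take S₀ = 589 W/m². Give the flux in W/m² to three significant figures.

cos θ_z = sin φ sin δ + cos φ cos δ cos h = -0.047754 + 0.555343 = 0.507589.
Flux = S₀ · cos θ_z = 589 × 0.507589 = 299.0 W/m².

299 W/m²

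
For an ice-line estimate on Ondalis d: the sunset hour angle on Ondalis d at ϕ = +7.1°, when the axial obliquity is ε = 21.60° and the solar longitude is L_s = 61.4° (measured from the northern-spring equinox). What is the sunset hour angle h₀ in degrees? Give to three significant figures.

Solar declination: sin δ = sin ε · sin L_s = sin 21.60° × sin 61.4° = 0.32321, so δ = +18.857°.
cos h₀ = −tan ϕ · tan δ = −tan(+7.1°) × tan(+18.857°) = -0.0425, so h₀ = 1.6133 rad = 92.44°.

h₀ = 92.4°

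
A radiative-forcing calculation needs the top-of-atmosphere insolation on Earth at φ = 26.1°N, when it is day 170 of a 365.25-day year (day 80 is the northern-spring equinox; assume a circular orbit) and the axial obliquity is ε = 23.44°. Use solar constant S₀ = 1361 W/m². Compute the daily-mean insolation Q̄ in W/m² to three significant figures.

Solar longitude: λ_s = 360° × (170 − 80)/365.25 = 88.706°.
sin δ = sin 23.44° × sin 88.706° = 0.39769, so δ = +23.434°.
cos H₀ = −tan(+26.1°) tan(+23.434°) = -0.2123, H₀ = 1.7848 rad.
Bracket: H₀ sin φ sin δ + cos φ cos δ sin H₀ = 1.7848×0.43994×0.39769 + 0.89803×0.91752×0.97720 = 0.312268 + 0.805174 = 1.117442.
Q̄ = (S₀/π) × [bracket] = (1361/π) × 1.117442 = 484.1 W/m².

Q̄ ≈ 484 W/m²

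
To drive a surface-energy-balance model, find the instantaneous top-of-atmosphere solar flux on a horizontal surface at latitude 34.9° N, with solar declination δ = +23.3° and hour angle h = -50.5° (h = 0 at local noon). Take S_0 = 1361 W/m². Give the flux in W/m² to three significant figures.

960 W/m²

cos θ_z = sin ϕ sin δ + cos ϕ cos δ cos h = 0.226310 + 0.479136 = 0.705446.
Flux = S_0 · cos θ_z = 1361 × 0.705446 = 960.1 W/m².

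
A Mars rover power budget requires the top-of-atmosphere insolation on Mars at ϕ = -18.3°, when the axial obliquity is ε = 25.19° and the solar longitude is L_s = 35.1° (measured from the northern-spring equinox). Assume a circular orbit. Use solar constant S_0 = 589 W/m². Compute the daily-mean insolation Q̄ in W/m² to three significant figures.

Solar declination: sin δ = sin ε · sin L_s = sin 25.19° × sin 35.1° = 0.24473, so δ = +14.166°.
cos h₀ = −tan(-18.3°) tan(+14.166°) = 0.0835, h₀ = 1.4872 rad.
Bracket: h₀ sin ϕ sin δ + cos ϕ cos δ sin h₀ = 1.4872×-0.31399×0.24473 + 0.94943×0.96959×0.99651 = -0.114281 + 0.917345 = 0.803064.
Q̄ = (S_0/π) × [bracket] = (589/π) × 0.803064 = 150.6 W/m².

Q̄ ≈ 151 W/m²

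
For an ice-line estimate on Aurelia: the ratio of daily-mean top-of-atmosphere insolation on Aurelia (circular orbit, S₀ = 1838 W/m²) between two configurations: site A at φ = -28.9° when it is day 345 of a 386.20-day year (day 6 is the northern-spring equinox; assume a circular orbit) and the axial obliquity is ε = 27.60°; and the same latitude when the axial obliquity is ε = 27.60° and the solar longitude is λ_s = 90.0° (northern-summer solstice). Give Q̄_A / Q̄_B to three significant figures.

Q̄_A / Q̄_B ≈ 2.38

— Configuration A (φ=-28.9°):
Solar longitude: λ_s = 360° × (345 − 6)/386.20 = 316.002°.
sin δ = sin 27.60° × sin 316.002° = -0.32182, so δ = -18.773°.
cos H₀ = −tan(-28.9°) tan(-18.773°) = -0.1876, H₀ = 1.7596 rad.
Bracket: H₀ sin φ sin δ + cos φ cos δ sin H₀ = 1.7596×-0.48328×-0.32182 + 0.87546×0.94680×0.98224 = 0.273669 + 0.814165 = 1.087834.
Q̄ = (S₀/π) × [bracket] = (1838/π) × 1.087834 = 636.44 W/m².
— Configuration B (φ=-28.9°):
Solar declination: sin δ = sin ε · sin λ_s = sin 27.60° × sin 90.0° = 0.46330, so δ = +27.600°.
cos H₀ = −tan(-28.9°) tan(+27.600°) = 0.2886, H₀ = 1.2780 rad.
Bracket: H₀ sin φ sin δ + cos φ cos δ sin H₀ = 1.2780×-0.48328×0.46330 + 0.87546×0.88620×0.95745 = -0.286149 + 0.742821 = 0.456672.
Q̄ = (S₀/π) × [bracket] = (1838/π) × 0.456672 = 267.18 W/m².
Ratio Q̄_A / Q̄_B = 636.44 / 267.18 = 2.382.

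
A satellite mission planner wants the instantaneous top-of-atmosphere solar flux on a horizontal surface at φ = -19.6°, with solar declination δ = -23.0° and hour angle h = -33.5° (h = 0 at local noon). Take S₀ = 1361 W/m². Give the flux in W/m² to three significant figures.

1.16e+03 W/m²

cos θ_z = sin φ sin δ + cos φ cos δ cos h = 0.131071 + 0.723119 = 0.854190.
Flux = S₀ · cos θ_z = 1361 × 0.854190 = 1163 W/m².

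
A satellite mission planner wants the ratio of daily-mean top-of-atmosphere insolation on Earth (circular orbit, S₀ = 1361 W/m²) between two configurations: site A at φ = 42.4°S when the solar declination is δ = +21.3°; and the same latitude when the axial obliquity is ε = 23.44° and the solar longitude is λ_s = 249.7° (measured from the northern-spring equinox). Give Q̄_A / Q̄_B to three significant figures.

Q̄_A / Q̄_B ≈ 0.308

— Configuration A (φ=-42.4°):
cos H₀ = −tan(-42.4°) tan(+21.300°) = 0.3560, H₀ = 1.2068 rad.
Bracket: H₀ sin φ sin δ + cos φ cos δ sin H₀ = 1.2068×-0.67430×0.36325 + 0.73846×0.93169×0.93448 = -0.295593 + 0.642937 = 0.347344.
Q̄ = (S₀/π) × [bracket] = (1361/π) × 0.347344 = 150.48 W/m².
— Configuration B (φ=-42.4°):
Solar declination: sin δ = sin ε · sin λ_s = sin 23.44° × sin 249.7° = -0.37308, so δ = -21.906°.
cos H₀ = −tan(-42.4°) tan(-21.906°) = -0.3672, H₀ = 1.9468 rad.
Bracket: H₀ sin φ sin δ + cos φ cos δ sin H₀ = 1.9468×-0.67430×-0.37308 + 0.73846×0.92780×0.93015 = 0.489752 + 0.637286 = 1.127038.
Q̄ = (S₀/π) × [bracket] = (1361/π) × 1.127038 = 488.26 W/m².
Ratio Q̄_A / Q̄_B = 150.48 / 488.26 = 0.3082.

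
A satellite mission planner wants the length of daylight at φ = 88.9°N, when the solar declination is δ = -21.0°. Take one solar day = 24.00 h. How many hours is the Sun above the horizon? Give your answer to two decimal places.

0.00 h

cos H₀ = −tan φ · tan δ = 19.9919 ≥ 1, so the Sun never rises (polar night) and H₀ = 0.
Daylight = 2H₀/(2π) × 24.00 h = (0.0000/π) × 24.00 = 0.00 h.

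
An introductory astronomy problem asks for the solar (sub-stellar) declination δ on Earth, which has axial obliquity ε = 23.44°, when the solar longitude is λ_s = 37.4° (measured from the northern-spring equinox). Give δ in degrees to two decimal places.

δ = +13.98°

sin δ = sin ε · sin λ_s = sin 23.44° × sin 37.4° = 0.241607.
δ = arcsin(0.241607) = +13.98°.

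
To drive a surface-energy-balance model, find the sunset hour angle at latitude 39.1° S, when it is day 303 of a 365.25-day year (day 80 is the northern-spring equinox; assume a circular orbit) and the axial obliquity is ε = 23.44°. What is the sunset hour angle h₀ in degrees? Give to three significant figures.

h₀ = 102°

Solar longitude: L_s = 360° × (303 − 80)/365.25 = 219.795°.
sin δ = sin 23.44° × sin 219.795° = -0.25460, so δ = -14.750°.
cos h₀ = −tan ϕ · tan δ = −tan(-39.1°) × tan(-14.750°) = -0.2140, so h₀ = 1.7864 rad = 102.35°.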